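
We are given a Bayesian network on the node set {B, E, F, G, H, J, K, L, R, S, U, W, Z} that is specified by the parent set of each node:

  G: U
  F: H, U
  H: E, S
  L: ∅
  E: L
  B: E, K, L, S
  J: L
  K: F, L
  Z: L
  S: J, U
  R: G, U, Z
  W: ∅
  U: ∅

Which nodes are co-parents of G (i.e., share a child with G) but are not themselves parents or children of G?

{Z}

Children of G: R.
  R: U, Z
Excluding nodes already adjacent to G (R, U), the co-parent-only contribution is {Z}.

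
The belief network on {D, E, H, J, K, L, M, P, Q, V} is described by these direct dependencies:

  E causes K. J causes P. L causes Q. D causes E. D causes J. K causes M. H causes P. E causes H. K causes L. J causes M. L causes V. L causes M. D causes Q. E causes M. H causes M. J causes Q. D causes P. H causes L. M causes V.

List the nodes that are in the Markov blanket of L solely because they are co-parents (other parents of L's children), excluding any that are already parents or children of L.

{D, E, J}

Children of L: M, Q, V.
  parents(M) \ {L} = {E, H, J, K}.
  parents(Q) \ {L} = {D, J}.
  V also has parent M.
Excluding nodes already adjacent to L (H, K, M, Q, V), the co-parent-only contribution is {D, E, J}.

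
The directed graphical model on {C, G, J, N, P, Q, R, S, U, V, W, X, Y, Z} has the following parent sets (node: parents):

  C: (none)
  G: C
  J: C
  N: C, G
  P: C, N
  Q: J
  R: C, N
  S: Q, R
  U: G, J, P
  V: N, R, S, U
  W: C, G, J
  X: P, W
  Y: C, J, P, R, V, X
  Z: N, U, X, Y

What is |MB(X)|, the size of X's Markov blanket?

By definition, MB(X) is built from X's parents, X's children, and the co-parents of X.
X has children Y, Z.
X has parents P, W.
For each child, the remaining parents (spouses of X):
  parents(Y) \ {X} = {C, J, P, R, V}.
  Z also has parents N, U, Y.
MB(X) = {C, J, N, P, R, U, V, W, Y, Z}, which has 10 nodes.

10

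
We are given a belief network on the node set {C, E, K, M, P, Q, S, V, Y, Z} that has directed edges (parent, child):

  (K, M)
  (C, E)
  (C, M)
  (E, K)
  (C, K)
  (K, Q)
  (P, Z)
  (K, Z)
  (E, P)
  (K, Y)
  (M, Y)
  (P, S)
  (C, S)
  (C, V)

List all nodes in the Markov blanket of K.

{C, E, M, P, Q, Y, Z}

Pa(K) = {C, E}.
K has children M, Q, Y, Z.
Other parents of K's children:
  M's other parent is C.
  Q has no other parent.
  Y's other parent is M.
  Z also has parent P.
MB(K) = {C, E, M, P, Q, Y, Z}.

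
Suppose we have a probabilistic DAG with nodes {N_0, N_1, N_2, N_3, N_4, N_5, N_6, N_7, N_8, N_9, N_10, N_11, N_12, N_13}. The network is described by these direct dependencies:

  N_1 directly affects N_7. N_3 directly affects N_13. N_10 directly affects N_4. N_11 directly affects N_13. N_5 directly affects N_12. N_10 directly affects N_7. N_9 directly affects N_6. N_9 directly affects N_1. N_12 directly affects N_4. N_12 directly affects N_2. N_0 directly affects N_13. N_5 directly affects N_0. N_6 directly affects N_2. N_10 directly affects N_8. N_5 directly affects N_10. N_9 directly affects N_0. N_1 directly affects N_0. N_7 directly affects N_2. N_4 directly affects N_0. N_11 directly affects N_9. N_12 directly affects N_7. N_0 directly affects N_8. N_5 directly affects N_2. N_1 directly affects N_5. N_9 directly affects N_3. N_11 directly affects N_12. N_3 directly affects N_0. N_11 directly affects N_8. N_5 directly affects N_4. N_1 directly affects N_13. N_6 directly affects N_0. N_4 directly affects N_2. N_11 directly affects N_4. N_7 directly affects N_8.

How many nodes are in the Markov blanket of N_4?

Recall MB(v) = parents ∪ children ∪ spouses, where spouses are the other parents of v's children.
N_4 has parents N_5, N_10, N_11, N_12.
N_4's children: N_0, N_2.
Parents of each child, excluding N_4:
  N_0's other parents are N_1, N_3, N_5, N_6, N_9.
  N_2's other parents are N_5, N_6, N_7, N_12.
MB(N_4) = {N_0, N_1, N_2, N_3, N_5, N_6, N_7, N_9, N_10, N_11, N_12}, which has 11 nodes.

11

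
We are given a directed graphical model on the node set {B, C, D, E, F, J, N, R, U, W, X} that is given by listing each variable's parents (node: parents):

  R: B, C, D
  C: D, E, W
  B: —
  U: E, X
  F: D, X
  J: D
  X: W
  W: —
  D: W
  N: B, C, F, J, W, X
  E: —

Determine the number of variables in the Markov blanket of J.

7

J has parent D.
Children of J: N.
Co-parents of J (other parents of its children):
  parents(N) \ {J} = {B, C, F, W, X}.
MB(J) = {B, C, D, F, N, W, X}, which has 7 nodes.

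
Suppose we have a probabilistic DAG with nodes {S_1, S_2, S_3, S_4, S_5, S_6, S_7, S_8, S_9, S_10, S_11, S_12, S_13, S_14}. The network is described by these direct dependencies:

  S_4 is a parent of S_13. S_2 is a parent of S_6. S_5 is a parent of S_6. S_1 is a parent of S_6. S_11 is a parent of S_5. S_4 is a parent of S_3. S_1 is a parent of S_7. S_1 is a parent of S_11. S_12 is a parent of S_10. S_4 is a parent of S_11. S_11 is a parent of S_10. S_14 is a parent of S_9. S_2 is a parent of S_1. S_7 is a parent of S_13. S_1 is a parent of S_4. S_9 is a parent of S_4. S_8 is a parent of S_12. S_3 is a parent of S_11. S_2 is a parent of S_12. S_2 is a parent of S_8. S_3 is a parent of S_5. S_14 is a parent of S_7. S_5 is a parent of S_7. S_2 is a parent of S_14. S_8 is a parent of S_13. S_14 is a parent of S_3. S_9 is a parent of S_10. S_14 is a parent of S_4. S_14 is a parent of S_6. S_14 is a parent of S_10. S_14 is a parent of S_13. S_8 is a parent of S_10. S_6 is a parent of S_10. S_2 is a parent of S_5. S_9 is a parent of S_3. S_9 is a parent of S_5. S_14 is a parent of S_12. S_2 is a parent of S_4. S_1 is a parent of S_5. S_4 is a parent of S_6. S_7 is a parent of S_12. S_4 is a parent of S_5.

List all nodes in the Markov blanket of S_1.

A node's Markov blanket = Pa ∪ Ch ∪ (parents of Ch other than the node itself).
Pa(S_1) = {S_2}.
S_1's children: S_4, S_5, S_6, S_7, S_11.
Other parents of S_1's children:
  parents(S_4) \ {S_1} = {S_2, S_9, S_14}.
  parents(S_11) \ {S_1} = {S_3, S_4}.
  S_5's other parents are S_2, S_3, S_4, S_9, S_11.
  S_7 also has parents S_5, S_14.
  S_6's other parents are S_2, S_4, S_5, S_14.
Union: {S_2} ∪ {S_4, S_5, S_6, S_7, S_11} ∪ {S_2, S_3, S_4, S_5, S_9, S_11, S_14} = {S_2, S_3, S_4, S_5, S_6, S_7, S_9, S_11, S_14}.

{S_2, S_3, S_4, S_5, S_6, S_7, S_9, S_11, S_14}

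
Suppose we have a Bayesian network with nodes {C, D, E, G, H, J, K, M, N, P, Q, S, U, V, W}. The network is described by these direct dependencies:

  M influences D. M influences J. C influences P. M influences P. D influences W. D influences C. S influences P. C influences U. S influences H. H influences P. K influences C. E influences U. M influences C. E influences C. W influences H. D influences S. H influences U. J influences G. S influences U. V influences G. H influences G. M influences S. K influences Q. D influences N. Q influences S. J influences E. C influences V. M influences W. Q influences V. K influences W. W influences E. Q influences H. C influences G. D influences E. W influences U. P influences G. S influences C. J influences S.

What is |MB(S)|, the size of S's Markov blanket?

S has parents D, J, M, Q.
S has children C, H, P, U.
Co-parents of S (other parents of its children):
  H's other parents are Q, W.
  parents(C) \ {S} = {D, E, K, M}.
  P's other parents are C, H, M.
  parents(U) \ {S} = {C, E, H, W}.
MB(S) = {C, D, E, H, J, K, M, P, Q, U, W}, which has 11 nodes.

11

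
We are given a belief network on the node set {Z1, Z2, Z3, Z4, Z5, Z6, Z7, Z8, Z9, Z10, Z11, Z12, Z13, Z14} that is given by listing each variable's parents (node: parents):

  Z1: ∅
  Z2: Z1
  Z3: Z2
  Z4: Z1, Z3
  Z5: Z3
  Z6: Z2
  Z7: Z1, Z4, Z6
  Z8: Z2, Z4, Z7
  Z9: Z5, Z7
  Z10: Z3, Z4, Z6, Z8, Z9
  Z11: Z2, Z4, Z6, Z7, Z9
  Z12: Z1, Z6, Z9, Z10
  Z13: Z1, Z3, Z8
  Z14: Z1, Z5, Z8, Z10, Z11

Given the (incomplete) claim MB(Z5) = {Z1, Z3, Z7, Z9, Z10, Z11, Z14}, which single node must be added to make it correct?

Z8

A node's Markov blanket = Pa ∪ Ch ∪ (parents of Ch other than the node itself).
Z5's parents: Z3.
Z5's children: Z9, Z14.
Parents of each child, excluding Z5:
  Z9 also has parent Z7.
  parents(Z14) \ {Z5} = {Z1, Z8, Z10, Z11}.
MB(Z5) = {Z1, Z3, Z7, Z8, Z9, Z10, Z11, Z14}.
Comparing with the claimed set, Z8 is missing.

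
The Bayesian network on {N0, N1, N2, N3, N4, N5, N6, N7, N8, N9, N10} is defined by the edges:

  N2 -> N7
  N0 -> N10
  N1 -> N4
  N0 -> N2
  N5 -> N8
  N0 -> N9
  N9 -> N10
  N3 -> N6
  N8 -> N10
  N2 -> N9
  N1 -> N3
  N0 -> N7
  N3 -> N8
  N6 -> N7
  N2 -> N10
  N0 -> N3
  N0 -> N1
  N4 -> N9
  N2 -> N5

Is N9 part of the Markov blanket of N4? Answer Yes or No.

Yes

N9 is a child of N4.
So N9 ∈ MB(N4).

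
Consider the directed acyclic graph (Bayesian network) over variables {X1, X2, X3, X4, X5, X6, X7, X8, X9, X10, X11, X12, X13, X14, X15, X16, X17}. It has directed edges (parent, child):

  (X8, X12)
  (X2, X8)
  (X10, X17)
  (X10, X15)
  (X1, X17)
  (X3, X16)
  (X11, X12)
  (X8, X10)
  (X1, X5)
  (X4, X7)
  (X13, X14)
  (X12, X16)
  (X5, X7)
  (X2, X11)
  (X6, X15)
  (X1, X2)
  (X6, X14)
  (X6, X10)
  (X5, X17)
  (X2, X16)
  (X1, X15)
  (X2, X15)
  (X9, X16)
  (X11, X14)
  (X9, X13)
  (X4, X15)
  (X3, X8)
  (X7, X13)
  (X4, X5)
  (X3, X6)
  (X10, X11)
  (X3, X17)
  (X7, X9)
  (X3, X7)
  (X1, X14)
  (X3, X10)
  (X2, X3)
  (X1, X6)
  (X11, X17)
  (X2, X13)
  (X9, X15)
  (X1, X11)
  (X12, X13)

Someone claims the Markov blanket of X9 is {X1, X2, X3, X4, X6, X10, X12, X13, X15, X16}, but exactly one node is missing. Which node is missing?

X7

A node's Markov blanket = Pa ∪ Ch ∪ (parents of Ch other than the node itself).
X9 has parent X7.
X9 has children X13, X15, X16.
Co-parents of X9 (other parents of its children):
  X13's other parents are X2, X7, X12.
  X15's other parents are X1, X2, X4, X6, X10.
  X16 also has parents X2, X3, X12.
MB(X9) = {X1, X2, X3, X4, X6, X7, X10, X12, X13, X15, X16}.
Comparing with the claimed set, X7 is missing.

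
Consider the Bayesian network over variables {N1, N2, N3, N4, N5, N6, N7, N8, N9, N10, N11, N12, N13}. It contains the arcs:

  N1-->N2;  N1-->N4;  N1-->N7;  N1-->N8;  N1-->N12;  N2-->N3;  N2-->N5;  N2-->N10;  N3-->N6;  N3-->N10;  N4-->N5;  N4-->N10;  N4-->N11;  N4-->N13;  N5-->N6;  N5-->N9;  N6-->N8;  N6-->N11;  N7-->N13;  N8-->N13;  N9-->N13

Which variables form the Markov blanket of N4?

{N1, N2, N3, N5, N6, N7, N8, N9, N10, N11, N13}

Recall MB(v) = parents ∪ children ∪ spouses, where spouses are the other parents of v's children.
N4 has parent N1.
N4's children: N5, N10, N11, N13.
For each child, the remaining parents (spouses of N4):
  N5: N2
  N10: N2, N3
  N11: N6
  N13: N7, N8, N9
Union: {N1} ∪ {N5, N10, N11, N13} ∪ {N2, N3, N6, N7, N8, N9} = {N1, N2, N3, N5, N6, N7, N8, N9, N10, N11, N13}.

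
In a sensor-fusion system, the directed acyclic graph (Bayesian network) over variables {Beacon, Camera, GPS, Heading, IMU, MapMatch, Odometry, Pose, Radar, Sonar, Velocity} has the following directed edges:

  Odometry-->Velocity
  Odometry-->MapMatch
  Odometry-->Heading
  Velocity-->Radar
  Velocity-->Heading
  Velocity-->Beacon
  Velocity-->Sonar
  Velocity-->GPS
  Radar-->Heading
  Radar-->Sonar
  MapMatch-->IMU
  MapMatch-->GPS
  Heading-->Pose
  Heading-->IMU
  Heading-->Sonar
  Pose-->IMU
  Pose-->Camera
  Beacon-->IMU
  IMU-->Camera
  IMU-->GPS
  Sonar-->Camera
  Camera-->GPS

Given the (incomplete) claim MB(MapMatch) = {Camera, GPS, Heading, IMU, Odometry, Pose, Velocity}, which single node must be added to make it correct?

Ch(MapMatch) = {GPS, IMU}.
Pa(MapMatch) = {Odometry}.
Co-parents of MapMatch (other parents of its children):
  IMU also has parents Beacon, Heading, Pose.
  GPS's other parents are Camera, IMU, Velocity.
MB(MapMatch) = {Beacon, Camera, GPS, Heading, IMU, Odometry, Pose, Velocity}.
Comparing with the claimed set, Beacon is missing.

Beacon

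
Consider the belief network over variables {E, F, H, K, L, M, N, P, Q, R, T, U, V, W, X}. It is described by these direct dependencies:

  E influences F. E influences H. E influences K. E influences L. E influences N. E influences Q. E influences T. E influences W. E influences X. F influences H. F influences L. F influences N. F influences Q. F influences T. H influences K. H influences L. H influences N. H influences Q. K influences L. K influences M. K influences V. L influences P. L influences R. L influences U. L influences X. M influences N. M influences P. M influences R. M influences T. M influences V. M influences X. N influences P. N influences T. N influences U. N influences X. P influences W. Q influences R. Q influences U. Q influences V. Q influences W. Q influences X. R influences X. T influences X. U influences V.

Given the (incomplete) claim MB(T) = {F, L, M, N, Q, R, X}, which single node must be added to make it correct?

E

Recall MB(v) = parents ∪ children ∪ spouses, where spouses are the other parents of v's children.
Pa(T) = {E, F, M, N}.
Children of T: X.
For each child, the remaining parents (spouses of T):
  X's other parents are E, L, M, N, Q, R.
MB(T) = {E, F, L, M, N, Q, R, X}.
Comparing with the claimed set, E is missing.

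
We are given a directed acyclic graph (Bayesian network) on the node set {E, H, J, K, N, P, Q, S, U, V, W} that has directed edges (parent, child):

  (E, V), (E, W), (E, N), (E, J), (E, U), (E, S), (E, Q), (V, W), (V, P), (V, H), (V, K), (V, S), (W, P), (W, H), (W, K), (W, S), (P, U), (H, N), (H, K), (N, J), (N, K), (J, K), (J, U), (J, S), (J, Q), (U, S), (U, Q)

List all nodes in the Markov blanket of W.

{E, H, J, K, N, P, S, U, V}

Recall MB(v) = parents ∪ children ∪ spouses, where spouses are the other parents of v's children.
W's parents: E, V.
W's children: H, K, P, S.
Co-parents of W (other parents of its children):
  parents(P) \ {W} = {V}.
  parents(H) \ {W} = {V}.
  parents(K) \ {W} = {H, J, N, V}.
  S's other parents are E, J, U, V.
So the Markov blanket of W is {E, H, J, K, N, P, S, U, V}.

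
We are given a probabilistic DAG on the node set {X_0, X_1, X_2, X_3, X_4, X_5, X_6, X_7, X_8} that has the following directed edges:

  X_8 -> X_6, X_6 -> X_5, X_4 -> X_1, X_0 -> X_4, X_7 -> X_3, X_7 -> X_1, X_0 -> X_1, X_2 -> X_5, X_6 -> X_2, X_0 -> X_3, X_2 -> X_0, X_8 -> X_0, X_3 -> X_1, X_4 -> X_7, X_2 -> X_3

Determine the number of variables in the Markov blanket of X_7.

X_7 has children X_1, X_3.
Parents of X_7: X_4.
Parents of each child, excluding X_7:
  parents(X_3) \ {X_7} = {X_0, X_2}.
  X_1's other parents are X_0, X_3, X_4.
MB(X_7) = {X_0, X_1, X_2, X_3, X_4}, which has 5 nodes.

5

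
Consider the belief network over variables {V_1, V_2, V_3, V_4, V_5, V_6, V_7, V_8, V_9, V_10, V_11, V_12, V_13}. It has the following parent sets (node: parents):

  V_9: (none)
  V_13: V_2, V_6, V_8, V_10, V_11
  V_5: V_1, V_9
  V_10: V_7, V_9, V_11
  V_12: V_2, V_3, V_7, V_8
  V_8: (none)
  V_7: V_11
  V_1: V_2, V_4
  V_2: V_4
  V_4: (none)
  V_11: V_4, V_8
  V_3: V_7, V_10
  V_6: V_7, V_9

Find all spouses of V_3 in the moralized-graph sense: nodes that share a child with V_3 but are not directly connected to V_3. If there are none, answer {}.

Children of V_3: V_12.
  V_12 also has parents V_2, V_7, V_8.
Excluding nodes already adjacent to V_3 (V_7, V_10, V_12), the co-parent-only contribution is {V_2, V_8}.

{V_2, V_8}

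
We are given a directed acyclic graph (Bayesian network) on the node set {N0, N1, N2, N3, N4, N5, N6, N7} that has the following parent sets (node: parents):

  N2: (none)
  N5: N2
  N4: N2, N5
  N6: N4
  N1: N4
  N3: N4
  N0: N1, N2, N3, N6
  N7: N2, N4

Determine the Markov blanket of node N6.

Pa(N6) = {N4}.
Children of N6: N0.
Other parents of N6's children:
  N0: N1, N2, N3
Union: {N4} ∪ {N0} ∪ {N1, N2, N3} = {N0, N1, N2, N3, N4}.

{N0, N1, N2, N3, N4}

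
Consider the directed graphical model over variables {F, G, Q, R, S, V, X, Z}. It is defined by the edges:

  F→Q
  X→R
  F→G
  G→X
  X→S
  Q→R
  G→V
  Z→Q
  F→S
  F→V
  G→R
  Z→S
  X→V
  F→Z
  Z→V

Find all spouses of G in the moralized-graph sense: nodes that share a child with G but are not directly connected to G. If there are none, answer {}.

Children of G: R, V, X.
  X: no additional parents.
  V also has parents F, X, Z.
  R also has parents Q, X.
Excluding nodes already adjacent to G (F, R, V, X), the co-parent-only contribution is {Q, Z}.

{Q, Z}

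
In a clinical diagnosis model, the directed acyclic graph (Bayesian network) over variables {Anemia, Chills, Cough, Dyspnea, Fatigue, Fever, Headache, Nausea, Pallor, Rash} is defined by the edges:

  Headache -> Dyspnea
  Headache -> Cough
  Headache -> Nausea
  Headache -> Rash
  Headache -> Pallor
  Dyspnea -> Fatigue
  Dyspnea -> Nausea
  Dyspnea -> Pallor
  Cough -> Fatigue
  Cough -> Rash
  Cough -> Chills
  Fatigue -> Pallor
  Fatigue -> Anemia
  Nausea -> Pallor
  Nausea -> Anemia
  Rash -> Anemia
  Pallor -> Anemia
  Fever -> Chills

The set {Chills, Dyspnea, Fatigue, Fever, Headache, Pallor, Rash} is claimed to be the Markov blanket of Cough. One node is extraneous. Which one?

Pallor

A node's Markov blanket = Pa ∪ Ch ∪ (parents of Ch other than the node itself).
Cough's children: Chills, Fatigue, Rash.
Pa(Cough) = {Headache}.
Parents of each child, excluding Cough:
  parents(Fatigue) \ {Cough} = {Dyspnea}.
  Rash's other parent is Headache.
  Chills's other parent is Fever.
MB(Cough) = {Chills, Dyspnea, Fatigue, Fever, Headache, Rash}.
Pallor is neither a parent, child, nor co-parent of Cough, so it does not belong.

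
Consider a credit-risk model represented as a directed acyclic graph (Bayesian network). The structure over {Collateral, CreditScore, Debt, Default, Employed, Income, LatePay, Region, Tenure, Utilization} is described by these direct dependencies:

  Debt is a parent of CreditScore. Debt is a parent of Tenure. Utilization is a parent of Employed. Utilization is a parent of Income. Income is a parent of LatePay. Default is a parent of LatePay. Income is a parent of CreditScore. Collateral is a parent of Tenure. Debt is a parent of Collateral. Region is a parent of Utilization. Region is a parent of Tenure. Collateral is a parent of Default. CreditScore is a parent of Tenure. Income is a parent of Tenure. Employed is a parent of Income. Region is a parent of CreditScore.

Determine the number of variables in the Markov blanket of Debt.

5

Pa(Debt) = {}.
Debt has children Collateral, CreditScore, Tenure.
Parents of each child, excluding Debt:
  Collateral: no additional parents.
  CreditScore also has parents Income, Region.
  Tenure also has parents Collateral, CreditScore, Income, Region.
MB(Debt) = {Collateral, CreditScore, Income, Region, Tenure}, which has 5 nodes.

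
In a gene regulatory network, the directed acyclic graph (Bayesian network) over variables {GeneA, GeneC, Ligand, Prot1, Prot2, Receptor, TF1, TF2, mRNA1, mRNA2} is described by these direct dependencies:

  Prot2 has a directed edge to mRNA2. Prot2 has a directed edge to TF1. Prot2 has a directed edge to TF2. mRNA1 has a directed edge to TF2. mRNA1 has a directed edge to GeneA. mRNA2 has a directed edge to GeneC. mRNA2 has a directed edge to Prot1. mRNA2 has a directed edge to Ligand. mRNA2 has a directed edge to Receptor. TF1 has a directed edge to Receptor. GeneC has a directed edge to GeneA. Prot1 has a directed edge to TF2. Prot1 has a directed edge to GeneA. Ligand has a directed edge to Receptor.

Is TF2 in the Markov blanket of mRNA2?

Recall MB(v) = parents ∪ children ∪ spouses, where spouses are the other parents of v's children.
mRNA2's parents: Prot2.
Ch(mRNA2) = {GeneC, Ligand, Prot1, Receptor}.
Other parents of mRNA2's children:
  GeneC: —
  Prot1: —
  Ligand: —
  Receptor: Ligand, TF1
MB(mRNA2) = {GeneC, Ligand, Prot1, Prot2, Receptor, TF1}; TF2 is not in this set.

No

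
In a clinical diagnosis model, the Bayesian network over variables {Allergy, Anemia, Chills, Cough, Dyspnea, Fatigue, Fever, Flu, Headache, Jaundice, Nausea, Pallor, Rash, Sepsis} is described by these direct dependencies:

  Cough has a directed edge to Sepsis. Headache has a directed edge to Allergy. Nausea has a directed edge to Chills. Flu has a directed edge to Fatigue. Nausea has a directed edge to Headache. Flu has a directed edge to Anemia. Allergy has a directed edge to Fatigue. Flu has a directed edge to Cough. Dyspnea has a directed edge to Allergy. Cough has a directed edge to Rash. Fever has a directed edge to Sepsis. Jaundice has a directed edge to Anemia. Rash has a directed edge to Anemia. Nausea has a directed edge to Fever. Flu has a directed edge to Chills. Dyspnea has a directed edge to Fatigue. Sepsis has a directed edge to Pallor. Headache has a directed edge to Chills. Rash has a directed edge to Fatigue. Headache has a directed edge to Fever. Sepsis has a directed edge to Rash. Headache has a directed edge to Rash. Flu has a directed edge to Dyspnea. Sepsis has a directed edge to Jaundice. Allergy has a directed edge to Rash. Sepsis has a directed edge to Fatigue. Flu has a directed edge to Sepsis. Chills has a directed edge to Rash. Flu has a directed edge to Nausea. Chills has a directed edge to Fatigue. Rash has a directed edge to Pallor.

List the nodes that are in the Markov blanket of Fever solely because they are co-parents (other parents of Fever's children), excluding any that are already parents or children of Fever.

Children of Fever: Sepsis.
  parents(Sepsis) \ {Fever} = {Cough, Flu}.
Excluding nodes already adjacent to Fever (Headache, Nausea, Sepsis), the co-parent-only contribution is {Cough, Flu}.

{Cough, Flu}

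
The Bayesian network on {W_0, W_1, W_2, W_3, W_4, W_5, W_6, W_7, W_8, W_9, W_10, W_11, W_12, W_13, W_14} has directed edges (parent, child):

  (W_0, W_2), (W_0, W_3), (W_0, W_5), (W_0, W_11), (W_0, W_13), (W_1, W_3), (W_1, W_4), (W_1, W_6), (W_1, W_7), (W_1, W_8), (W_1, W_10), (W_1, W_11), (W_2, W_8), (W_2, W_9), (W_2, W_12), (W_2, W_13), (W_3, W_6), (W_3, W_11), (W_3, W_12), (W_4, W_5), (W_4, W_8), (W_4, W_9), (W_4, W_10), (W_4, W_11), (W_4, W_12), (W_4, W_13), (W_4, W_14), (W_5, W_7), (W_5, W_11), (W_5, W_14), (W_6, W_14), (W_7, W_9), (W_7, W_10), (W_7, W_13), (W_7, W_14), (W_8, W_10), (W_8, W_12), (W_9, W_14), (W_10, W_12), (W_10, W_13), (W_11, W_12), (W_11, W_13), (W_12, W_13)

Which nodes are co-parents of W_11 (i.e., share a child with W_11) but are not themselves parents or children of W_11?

Children of W_11: W_12, W_13.
  parents(W_12) \ {W_11} = {W_2, W_3, W_4, W_8, W_10}.
  W_13's other parents are W_0, W_2, W_4, W_7, W_10, W_12.
Excluding nodes already adjacent to W_11 (W_0, W_1, W_3, W_4, W_5, W_12, W_13), the co-parent-only contribution is {W_2, W_7, W_8, W_10}.

{W_2, W_7, W_8, W_10}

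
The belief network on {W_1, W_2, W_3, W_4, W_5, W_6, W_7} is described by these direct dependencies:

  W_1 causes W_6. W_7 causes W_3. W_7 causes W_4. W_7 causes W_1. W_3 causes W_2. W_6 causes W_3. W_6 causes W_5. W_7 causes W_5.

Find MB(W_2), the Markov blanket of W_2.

W_2's children: none.
W_2's parents: W_3.
With no children, W_2 has no spouses; the co-parent set is empty.
Taking the union gives {W_3}.

{W_3}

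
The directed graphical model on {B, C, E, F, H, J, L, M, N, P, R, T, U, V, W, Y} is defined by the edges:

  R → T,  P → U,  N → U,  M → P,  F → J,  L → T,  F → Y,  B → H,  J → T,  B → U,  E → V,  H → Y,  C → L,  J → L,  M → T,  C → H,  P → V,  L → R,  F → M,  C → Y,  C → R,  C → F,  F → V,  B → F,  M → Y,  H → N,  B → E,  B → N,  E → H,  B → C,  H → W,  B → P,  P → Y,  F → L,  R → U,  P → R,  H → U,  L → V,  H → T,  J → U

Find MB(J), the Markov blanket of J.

By definition, MB(J) is built from J's parents, J's children, and the co-parents of J.
J has parent F.
Ch(J) = {L, T, U}.
Other parents of J's children:
  L: C, F
  T: H, L, M, R
  U: B, H, N, P, R
MB(J) = {B, C, F, H, L, M, N, P, R, T, U}.

{B, C, F, H, L, M, N, P, R, T, U}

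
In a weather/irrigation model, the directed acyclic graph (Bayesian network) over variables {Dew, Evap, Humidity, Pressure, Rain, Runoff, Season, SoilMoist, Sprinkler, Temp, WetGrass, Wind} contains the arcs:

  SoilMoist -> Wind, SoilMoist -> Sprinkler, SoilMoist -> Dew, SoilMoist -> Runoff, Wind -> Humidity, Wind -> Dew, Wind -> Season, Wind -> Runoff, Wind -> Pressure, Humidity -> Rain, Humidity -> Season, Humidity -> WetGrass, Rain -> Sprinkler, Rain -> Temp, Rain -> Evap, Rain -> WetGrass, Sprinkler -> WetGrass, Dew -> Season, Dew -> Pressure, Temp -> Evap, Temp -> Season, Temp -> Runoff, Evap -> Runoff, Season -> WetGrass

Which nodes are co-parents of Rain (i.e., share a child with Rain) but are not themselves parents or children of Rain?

Children of Rain: Evap, Sprinkler, Temp, WetGrass.
  parents(Sprinkler) \ {Rain} = {SoilMoist}.
  Temp: no additional parents.
  Evap's other parent is Temp.
  WetGrass's other parents are Humidity, Season, Sprinkler.
Excluding nodes already adjacent to Rain (Evap, Humidity, Sprinkler, Temp, WetGrass), the co-parent-only contribution is {Season, SoilMoist}.

{Season, SoilMoist}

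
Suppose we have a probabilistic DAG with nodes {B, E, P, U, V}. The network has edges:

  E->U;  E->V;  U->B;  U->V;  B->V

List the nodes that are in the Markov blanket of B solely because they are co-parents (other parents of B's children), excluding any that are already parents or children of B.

{E}

Children of B: V.
  V also has parents E, U.
Excluding nodes already adjacent to B (U, V), the co-parent-only contribution is {E}.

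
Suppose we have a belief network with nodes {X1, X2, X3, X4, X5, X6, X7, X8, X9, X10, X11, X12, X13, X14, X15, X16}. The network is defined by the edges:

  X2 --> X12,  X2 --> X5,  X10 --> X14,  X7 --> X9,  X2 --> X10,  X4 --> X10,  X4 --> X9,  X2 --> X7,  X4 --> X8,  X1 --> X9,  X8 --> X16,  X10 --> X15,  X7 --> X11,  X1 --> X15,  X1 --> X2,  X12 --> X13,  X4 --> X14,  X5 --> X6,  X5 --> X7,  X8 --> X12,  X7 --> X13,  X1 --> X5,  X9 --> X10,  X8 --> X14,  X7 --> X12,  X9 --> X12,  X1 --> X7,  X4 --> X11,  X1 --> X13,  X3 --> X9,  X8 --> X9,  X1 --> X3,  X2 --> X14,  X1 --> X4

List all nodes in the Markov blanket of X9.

By definition, MB(X9) is built from X9's parents, X9's children, and the co-parents of X9.
Parents of X9: X1, X3, X4, X7, X8.
Children of X9: X10, X12.
Parents of each child, excluding X9:
  parents(X10) \ {X9} = {X2, X4}.
  parents(X12) \ {X9} = {X2, X7, X8}.
Union: {X1, X3, X4, X7, X8} ∪ {X10, X12} ∪ {X2, X4, X7, X8} = {X1, X2, X3, X4, X7, X8, X10, X12}.

{X1, X2, X3, X4, X7, X8, X10, X12}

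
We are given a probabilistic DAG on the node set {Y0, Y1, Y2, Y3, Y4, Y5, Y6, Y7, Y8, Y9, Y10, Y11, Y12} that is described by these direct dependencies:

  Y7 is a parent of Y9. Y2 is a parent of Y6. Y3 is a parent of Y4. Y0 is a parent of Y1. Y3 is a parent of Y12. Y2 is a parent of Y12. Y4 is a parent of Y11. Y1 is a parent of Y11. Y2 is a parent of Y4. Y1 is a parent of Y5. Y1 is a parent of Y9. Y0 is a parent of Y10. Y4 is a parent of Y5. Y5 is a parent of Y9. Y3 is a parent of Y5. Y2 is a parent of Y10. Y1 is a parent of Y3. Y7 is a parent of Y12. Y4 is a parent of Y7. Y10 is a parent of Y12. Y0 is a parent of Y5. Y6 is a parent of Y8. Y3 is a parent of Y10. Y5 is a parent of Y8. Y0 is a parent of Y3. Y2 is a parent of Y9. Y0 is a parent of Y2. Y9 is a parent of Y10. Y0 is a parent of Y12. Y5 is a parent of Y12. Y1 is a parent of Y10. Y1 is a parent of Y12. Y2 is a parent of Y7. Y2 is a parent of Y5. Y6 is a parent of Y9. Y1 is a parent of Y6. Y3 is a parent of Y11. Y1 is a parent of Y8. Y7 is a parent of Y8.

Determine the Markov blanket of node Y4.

{Y0, Y1, Y2, Y3, Y5, Y7, Y11}

Y4's children: Y5, Y7, Y11.
Y4's parents: Y2, Y3.
For each child, the remaining parents (spouses of Y4):
  Y5's other parents are Y0, Y1, Y2, Y3.
  Y7 also has parent Y2.
  Y11 also has parents Y1, Y3.
Taking the union gives {Y0, Y1, Y2, Y3, Y5, Y7, Y11}.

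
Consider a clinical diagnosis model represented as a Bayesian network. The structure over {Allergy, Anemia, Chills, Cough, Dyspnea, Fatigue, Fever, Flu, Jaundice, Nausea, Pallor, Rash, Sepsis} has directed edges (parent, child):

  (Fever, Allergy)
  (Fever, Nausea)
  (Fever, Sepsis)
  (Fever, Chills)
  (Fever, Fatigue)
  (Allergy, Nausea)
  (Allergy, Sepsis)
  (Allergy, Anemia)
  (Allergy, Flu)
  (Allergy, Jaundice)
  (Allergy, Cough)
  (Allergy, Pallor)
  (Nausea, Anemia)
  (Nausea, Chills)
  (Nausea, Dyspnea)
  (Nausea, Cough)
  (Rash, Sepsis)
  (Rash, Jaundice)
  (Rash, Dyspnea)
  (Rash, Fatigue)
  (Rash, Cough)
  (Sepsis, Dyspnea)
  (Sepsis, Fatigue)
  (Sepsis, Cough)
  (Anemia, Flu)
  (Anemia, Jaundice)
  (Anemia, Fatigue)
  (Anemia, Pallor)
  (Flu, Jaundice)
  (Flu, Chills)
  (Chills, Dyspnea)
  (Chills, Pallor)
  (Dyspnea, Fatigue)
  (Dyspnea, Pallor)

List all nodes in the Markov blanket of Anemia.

Recall MB(v) = parents ∪ children ∪ spouses, where spouses are the other parents of v's children.
Parents of Anemia: Allergy, Nausea.
Anemia has children Fatigue, Flu, Jaundice, Pallor.
Other parents of Anemia's children:
  Flu: Allergy
  Jaundice: Allergy, Flu, Rash
  Fatigue: Dyspnea, Fever, Rash, Sepsis
  Pallor: Allergy, Chills, Dyspnea
Union: {Allergy, Nausea} ∪ {Fatigue, Flu, Jaundice, Pallor} ∪ {Allergy, Chills, Dyspnea, Fever, Flu, Rash, Sepsis} = {Allergy, Chills, Dyspnea, Fatigue, Fever, Flu, Jaundice, Nausea, Pallor, Rash, Sepsis}.

{Allergy, Chills, Dyspnea, Fatigue, Fever, Flu, Jaundice, Nausea, Pallor, Rash, Sepsis}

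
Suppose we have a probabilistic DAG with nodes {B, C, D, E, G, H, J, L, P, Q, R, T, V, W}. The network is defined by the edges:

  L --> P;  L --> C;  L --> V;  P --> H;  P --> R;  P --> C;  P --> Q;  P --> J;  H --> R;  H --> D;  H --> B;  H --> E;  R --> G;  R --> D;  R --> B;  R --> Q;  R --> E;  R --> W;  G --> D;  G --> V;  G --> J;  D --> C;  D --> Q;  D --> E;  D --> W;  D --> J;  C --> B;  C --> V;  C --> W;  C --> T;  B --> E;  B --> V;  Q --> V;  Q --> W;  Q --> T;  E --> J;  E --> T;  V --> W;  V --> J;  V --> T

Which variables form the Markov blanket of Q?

{B, C, D, E, G, L, P, R, T, V, W}

By definition, MB(Q) is built from Q's parents, Q's children, and the co-parents of Q.
Q has parents D, P, R.
Ch(Q) = {T, V, W}.
Co-parents of Q (other parents of its children):
  V also has parents B, C, G, L.
  parents(W) \ {Q} = {C, D, R, V}.
  parents(T) \ {Q} = {C, E, V}.
So the Markov blanket of Q is {B, C, D, E, G, L, P, R, T, V, W}.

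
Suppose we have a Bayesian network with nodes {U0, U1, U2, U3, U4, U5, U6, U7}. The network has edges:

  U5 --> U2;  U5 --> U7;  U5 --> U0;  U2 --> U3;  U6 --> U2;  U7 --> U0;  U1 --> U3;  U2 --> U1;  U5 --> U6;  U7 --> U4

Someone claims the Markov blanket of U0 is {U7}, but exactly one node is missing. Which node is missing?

By definition, MB(U0) is built from U0's parents, U0's children, and the co-parents of U0.
Parents of U0: U5, U7.
Children of U0: none.
With no children, U0 has no spouses; the co-parent set is empty.
MB(U0) = {U5, U7}.
Comparing with the claimed set, U5 is missing.

U5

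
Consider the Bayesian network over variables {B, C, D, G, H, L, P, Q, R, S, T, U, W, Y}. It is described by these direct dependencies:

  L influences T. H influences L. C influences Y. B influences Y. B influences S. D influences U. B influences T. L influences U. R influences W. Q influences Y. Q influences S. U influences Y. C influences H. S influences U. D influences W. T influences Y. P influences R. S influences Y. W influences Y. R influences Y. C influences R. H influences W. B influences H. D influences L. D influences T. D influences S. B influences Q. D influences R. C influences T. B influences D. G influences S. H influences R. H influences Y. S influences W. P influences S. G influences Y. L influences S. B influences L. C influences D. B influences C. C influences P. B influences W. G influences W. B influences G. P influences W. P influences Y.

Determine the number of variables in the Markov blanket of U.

13

A node's Markov blanket = Pa ∪ Ch ∪ (parents of Ch other than the node itself).
U has child Y.
U's parents: D, L, S.
For each child, the remaining parents (spouses of U):
  Y's other parents are B, C, G, H, P, Q, R, S, T, W.
MB(U) = {B, C, D, G, H, L, P, Q, R, S, T, W, Y}, which has 13 nodes.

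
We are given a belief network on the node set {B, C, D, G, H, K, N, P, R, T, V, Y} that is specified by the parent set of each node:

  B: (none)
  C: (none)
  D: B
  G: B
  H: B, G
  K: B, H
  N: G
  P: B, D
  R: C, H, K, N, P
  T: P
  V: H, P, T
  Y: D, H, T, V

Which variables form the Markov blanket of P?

A node's Markov blanket = Pa ∪ Ch ∪ (parents of Ch other than the node itself).
Pa(P) = {B, D}.
Ch(P) = {R, T, V}.
Other parents of P's children:
  R: C, H, K, N
  T: —
  V: H, T
MB(P) = {B, C, D, H, K, N, R, T, V}.

{B, C, D, H, K, N, R, T, V}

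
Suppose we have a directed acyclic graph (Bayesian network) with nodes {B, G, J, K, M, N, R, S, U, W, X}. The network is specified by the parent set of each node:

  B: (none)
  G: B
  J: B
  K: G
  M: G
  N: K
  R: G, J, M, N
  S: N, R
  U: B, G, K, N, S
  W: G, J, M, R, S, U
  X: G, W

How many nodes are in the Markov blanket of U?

Ch(U) = {W}.
Parents of U: B, G, K, N, S.
Other parents of U's children:
  W's other parents are G, J, M, R, S.
MB(U) = {B, G, J, K, M, N, R, S, W}, which has 9 nodes.

9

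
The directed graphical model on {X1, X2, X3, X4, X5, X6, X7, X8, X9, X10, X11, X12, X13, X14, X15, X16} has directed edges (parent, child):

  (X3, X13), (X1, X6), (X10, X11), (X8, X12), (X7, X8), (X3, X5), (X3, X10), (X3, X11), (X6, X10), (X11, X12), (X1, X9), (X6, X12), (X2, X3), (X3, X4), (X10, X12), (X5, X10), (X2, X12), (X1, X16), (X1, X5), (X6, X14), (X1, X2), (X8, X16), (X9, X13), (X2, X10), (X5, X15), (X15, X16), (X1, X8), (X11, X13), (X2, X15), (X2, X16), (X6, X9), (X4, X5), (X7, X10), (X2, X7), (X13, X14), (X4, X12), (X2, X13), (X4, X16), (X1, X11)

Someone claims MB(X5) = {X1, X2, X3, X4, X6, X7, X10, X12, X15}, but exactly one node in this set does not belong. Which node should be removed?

The Markov blanket of a node is its parents, its children, and the other parents of its children.
X5 has children X10, X15.
X5's parents: X1, X3, X4.
Other parents of X5's children:
  X10: X2, X3, X6, X7
  X15: X2
MB(X5) = {X1, X2, X3, X4, X6, X7, X10, X15}.
X12 is neither a parent, child, nor co-parent of X5, so it does not belong.

X12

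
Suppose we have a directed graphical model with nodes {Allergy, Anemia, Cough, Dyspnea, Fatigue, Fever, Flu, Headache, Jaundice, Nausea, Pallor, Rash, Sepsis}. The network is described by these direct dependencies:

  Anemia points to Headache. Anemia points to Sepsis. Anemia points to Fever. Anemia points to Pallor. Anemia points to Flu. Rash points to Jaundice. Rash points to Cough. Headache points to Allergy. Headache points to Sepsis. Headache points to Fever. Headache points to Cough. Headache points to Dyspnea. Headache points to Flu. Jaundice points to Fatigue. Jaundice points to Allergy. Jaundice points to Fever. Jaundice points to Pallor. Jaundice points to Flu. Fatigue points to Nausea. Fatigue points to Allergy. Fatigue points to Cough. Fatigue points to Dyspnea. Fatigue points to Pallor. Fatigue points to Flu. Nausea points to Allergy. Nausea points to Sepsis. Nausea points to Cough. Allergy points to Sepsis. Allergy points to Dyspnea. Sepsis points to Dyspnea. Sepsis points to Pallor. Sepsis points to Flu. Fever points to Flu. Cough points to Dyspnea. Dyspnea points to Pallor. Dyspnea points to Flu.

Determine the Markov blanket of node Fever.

{Anemia, Dyspnea, Fatigue, Flu, Headache, Jaundice, Sepsis}

The Markov blanket of a node is its parents, its children, and the other parents of its children.
Ch(Fever) = {Flu}.
Pa(Fever) = {Anemia, Headache, Jaundice}.
Parents of each child, excluding Fever:
  Flu's other parents are Anemia, Dyspnea, Fatigue, Headache, Jaundice, Sepsis.
Union: {Anemia, Headache, Jaundice} ∪ {Flu} ∪ {Anemia, Dyspnea, Fatigue, Headache, Jaundice, Sepsis} = {Anemia, Dyspnea, Fatigue, Flu, Headache, Jaundice, Sepsis}.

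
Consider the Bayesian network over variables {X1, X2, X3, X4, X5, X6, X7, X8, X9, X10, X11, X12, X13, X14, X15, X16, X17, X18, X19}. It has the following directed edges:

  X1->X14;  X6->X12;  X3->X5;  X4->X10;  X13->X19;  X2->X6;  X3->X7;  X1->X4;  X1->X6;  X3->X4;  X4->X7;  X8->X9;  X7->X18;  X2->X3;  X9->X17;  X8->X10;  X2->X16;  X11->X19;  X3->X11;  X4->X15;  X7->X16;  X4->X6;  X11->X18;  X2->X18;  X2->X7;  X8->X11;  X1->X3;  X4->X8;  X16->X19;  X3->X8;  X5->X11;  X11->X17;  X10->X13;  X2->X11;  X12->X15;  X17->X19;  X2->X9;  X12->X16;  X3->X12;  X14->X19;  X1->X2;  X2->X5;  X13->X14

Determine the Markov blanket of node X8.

{X2, X3, X4, X5, X9, X10, X11}

X8 has parents X3, X4.
Ch(X8) = {X9, X10, X11}.
Other parents of X8's children:
  X9: X2
  X10: X4
  X11: X2, X3, X5
So the Markov blanket of X8 is {X2, X3, X4, X5, X9, X10, X11}.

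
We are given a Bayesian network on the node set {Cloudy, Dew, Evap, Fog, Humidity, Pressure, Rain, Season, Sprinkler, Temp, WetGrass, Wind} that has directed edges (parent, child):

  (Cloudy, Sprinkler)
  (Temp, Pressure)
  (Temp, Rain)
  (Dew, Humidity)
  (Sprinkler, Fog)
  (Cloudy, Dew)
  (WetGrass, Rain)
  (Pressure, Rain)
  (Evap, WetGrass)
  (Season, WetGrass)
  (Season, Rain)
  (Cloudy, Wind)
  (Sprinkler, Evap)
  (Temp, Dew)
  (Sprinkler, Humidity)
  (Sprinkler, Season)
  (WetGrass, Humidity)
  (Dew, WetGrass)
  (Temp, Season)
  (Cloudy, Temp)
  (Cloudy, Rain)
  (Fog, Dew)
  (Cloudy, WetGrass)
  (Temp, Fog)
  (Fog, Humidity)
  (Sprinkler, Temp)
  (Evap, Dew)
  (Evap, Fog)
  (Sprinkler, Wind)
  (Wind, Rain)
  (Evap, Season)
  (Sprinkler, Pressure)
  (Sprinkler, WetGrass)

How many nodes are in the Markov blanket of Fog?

By definition, MB(Fog) is built from Fog's parents, Fog's children, and the co-parents of Fog.
Parents of Fog: Evap, Sprinkler, Temp.
Ch(Fog) = {Dew, Humidity}.
Co-parents of Fog (other parents of its children):
  Dew: Cloudy, Evap, Temp
  Humidity: Dew, Sprinkler, WetGrass
MB(Fog) = {Cloudy, Dew, Evap, Humidity, Sprinkler, Temp, WetGrass}, which has 7 nodes.

7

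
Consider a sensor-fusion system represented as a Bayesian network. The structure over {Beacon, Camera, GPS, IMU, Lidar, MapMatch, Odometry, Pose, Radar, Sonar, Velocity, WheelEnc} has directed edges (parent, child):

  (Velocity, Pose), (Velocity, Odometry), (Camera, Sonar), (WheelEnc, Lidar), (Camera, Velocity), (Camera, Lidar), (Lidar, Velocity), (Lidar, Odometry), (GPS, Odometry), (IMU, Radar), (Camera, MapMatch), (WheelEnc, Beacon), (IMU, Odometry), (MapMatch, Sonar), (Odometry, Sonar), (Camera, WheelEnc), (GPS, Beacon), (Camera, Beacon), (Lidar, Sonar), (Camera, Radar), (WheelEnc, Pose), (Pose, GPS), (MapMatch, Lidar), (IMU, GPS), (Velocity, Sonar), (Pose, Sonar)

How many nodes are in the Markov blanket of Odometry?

The Markov blanket of a node is its parents, its children, and the other parents of its children.
Odometry's parents: GPS, IMU, Lidar, Velocity.
Children of Odometry: Sonar.
Other parents of Odometry's children:
  Sonar: Camera, Lidar, MapMatch, Pose, Velocity
MB(Odometry) = {Camera, GPS, IMU, Lidar, MapMatch, Pose, Sonar, Velocity}, which has 8 nodes.

8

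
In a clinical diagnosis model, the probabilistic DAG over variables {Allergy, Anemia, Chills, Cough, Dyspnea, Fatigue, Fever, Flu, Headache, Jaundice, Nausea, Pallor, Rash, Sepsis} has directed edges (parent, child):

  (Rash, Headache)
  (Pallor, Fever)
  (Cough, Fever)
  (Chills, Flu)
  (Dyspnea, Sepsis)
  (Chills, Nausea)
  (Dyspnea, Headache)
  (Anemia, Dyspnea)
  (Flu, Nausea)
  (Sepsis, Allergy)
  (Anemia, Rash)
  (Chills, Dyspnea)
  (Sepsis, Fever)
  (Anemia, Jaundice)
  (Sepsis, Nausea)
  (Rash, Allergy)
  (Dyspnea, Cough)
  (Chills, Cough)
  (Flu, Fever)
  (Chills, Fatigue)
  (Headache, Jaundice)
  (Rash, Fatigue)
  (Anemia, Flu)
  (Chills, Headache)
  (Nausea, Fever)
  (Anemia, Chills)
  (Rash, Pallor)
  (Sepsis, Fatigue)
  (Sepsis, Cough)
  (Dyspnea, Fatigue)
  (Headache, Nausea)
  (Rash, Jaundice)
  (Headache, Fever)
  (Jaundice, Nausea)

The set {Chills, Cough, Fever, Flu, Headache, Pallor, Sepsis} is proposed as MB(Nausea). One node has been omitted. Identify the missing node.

By definition, MB(Nausea) is built from Nausea's parents, Nausea's children, and the co-parents of Nausea.
Parents of Nausea: Chills, Flu, Headache, Jaundice, Sepsis.
Children of Nausea: Fever.
Parents of each child, excluding Nausea:
  Fever: Cough, Flu, Headache, Pallor, Sepsis
MB(Nausea) = {Chills, Cough, Fever, Flu, Headache, Jaundice, Pallor, Sepsis}.
Comparing with the claimed set, Jaundice is missing.

Jaundice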